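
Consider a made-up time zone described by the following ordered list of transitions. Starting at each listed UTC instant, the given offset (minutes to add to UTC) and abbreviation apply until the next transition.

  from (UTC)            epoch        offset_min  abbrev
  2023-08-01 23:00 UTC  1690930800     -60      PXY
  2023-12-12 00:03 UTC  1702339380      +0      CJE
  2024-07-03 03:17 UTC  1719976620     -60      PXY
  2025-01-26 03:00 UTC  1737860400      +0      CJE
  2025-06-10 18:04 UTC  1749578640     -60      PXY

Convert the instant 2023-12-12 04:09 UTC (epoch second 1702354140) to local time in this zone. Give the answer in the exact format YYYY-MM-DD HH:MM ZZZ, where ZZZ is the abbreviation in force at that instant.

Query: 2023-12-12 04:09 UTC
Rule 2/5 (CJE, +00:00): 2023-12-12 00:03 UTC ≤ query < 2024-07-03 03:17 UTC
4·60 + 9 + 0 = 249 min
249 = 0·1440 + 249; 249 = 4·60 + 9 → 04:09, same day
→ 2023-12-12 04:09 CJE

2023-12-12 04:09 CJE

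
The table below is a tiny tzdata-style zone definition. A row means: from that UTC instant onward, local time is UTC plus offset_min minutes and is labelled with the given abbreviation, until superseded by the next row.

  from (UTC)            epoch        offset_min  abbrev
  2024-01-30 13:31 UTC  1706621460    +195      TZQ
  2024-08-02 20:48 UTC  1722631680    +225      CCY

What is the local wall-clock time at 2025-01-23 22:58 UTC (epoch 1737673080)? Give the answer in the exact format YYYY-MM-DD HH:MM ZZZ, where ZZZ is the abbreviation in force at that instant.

Query: 2025-01-23 22:58 UTC
Rule 2/2 (CCY, +03:45): 2024-08-02 20:48 UTC ≤ query < +∞
22·60 + 58 + 225 = 1603 min
1603 = 1·1440 + 163; 163 = 2·60 + 43 → 02:43, 2025-01-23 + 1 day = 2025-01-24
→ 2025-01-24 02:43 CCY

2025-01-24 02:43 CCY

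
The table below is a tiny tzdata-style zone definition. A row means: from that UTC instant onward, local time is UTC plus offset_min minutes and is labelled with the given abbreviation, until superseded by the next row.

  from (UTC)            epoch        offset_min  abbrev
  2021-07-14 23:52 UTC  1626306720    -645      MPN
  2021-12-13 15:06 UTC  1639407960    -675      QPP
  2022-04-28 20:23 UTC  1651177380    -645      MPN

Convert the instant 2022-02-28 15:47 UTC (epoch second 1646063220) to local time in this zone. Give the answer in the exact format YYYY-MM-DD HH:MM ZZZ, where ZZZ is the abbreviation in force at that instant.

Query: 2022-02-28 15:47 UTC
Rule 2/3 (QPP, -11:15): 2021-12-13 15:06 UTC ≤ query < 2022-04-28 20:23 UTC
15·60 + 47 - 675 = 272 min
272 = 0·1440 + 272; 272 = 4·60 + 32 → 04:32, same day
→ 2022-02-28 04:32 QPP

2022-02-28 04:32 QPP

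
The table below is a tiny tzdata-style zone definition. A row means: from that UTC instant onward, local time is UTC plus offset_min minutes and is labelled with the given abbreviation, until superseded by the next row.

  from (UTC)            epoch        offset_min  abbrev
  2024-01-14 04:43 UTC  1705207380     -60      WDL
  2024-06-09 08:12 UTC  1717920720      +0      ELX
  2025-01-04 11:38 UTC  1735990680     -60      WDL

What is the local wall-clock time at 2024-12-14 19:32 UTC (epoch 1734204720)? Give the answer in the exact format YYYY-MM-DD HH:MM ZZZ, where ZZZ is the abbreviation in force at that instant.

Query: 2024-12-14 19:32 UTC
Rule 2/3 (ELX, +00:00): 2024-06-09 08:12 UTC ≤ query < 2025-01-04 11:38 UTC
19·60 + 32 + 0 = 1172 min
1172 = 0·1440 + 1172; 1172 = 19·60 + 32 → 19:32, same day
→ 2024-12-14 19:32 ELX

2024-12-14 19:32 ELX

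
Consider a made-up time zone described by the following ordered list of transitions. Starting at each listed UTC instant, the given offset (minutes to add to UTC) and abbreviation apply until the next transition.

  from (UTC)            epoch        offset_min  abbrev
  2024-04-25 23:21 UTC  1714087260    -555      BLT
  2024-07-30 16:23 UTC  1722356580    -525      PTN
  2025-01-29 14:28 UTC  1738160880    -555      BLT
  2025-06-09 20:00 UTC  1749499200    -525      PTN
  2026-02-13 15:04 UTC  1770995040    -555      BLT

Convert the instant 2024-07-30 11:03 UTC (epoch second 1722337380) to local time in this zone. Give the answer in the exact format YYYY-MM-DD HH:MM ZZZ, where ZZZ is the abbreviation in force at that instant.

2024-07-30 01:48 BLT

Query: 2024-07-30 11:03 UTC
Rule 1/5 (BLT, -09:15): 2024-04-25 23:21 UTC ≤ query < 2024-07-30 16:23 UTC
11·60 + 3 - 555 = 108 min
108 = 0·1440 + 108; 108 = 1·60 + 48 → 01:48, same day
→ 2024-07-30 01:48 BLT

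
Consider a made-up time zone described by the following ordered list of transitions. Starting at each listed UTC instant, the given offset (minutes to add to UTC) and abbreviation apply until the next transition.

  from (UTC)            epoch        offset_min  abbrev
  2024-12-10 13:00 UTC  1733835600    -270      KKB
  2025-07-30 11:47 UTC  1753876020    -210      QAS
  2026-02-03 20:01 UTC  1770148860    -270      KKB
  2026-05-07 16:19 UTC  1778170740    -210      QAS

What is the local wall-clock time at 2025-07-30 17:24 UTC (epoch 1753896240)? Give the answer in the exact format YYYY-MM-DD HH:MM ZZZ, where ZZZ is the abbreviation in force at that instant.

2025-07-30 13:54 QAS

Query: 2025-07-30 17:24 UTC
Rule 2/4 (QAS, -03:30): 2025-07-30 11:47 UTC ≤ query < 2026-02-03 20:01 UTC
17·60 + 24 - 210 = 834 min
834 = 0·1440 + 834; 834 = 13·60 + 54 → 13:54, same day
→ 2025-07-30 13:54 QAS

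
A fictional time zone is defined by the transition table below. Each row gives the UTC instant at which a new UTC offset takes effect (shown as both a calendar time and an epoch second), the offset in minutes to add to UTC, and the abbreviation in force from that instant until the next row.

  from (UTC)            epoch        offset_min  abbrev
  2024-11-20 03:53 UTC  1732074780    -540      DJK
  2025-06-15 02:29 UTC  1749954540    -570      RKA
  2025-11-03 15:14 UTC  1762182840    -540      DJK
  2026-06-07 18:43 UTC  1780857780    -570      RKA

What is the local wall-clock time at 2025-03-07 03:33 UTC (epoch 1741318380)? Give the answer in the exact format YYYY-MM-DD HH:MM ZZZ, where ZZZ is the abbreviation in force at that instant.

Query: 2025-03-07 03:33 UTC
Rule 1/4 (DJK, -09:00): 2024-11-20 03:53 UTC ≤ query < 2025-06-15 02:29 UTC
3·60 + 33 - 540 = -327 min
-327 = -1·1440 + 1113; 1113 = 18·60 + 33 → 18:33, 2025-03-07 - 1 day = 2025-03-06
→ 2025-03-06 18:33 DJK

2025-03-06 18:33 DJK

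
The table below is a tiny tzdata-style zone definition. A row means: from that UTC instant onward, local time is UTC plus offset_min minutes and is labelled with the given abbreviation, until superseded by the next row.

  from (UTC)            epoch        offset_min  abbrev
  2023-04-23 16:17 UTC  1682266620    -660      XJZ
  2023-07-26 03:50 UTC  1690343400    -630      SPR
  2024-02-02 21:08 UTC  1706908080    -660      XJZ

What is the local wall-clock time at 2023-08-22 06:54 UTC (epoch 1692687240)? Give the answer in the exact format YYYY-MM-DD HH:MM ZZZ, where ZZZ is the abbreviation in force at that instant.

Query: 2023-08-22 06:54 UTC
Rule 2/3 (SPR, -10:30): 2023-07-26 03:50 UTC ≤ query < 2024-02-02 21:08 UTC
6·60 + 54 - 630 = -216 min
-216 = -1·1440 + 1224; 1224 = 20·60 + 24 → 20:24, 2023-08-22 - 1 day = 2023-08-21
→ 2023-08-21 20:24 SPR

2023-08-21 20:24 SPR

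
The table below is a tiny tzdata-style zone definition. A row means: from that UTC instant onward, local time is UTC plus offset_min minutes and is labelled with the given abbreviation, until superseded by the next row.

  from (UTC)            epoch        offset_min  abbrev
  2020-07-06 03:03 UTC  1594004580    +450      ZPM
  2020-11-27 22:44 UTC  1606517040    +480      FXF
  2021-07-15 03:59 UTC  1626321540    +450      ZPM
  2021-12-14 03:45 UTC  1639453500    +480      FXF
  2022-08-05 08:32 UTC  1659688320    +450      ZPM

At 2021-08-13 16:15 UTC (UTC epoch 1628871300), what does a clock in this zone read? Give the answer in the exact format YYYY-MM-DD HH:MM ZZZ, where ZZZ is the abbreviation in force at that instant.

2021-08-13 23:45 ZPM

Query: 2021-08-13 16:15 UTC
Rule 3/5 (ZPM, +07:30): 2021-07-15 03:59 UTC ≤ query < 2021-12-14 03:45 UTC
16·60 + 15 + 450 = 1425 min
1425 = 0·1440 + 1425; 1425 = 23·60 + 45 → 23:45, same day
→ 2021-08-13 23:45 ZPM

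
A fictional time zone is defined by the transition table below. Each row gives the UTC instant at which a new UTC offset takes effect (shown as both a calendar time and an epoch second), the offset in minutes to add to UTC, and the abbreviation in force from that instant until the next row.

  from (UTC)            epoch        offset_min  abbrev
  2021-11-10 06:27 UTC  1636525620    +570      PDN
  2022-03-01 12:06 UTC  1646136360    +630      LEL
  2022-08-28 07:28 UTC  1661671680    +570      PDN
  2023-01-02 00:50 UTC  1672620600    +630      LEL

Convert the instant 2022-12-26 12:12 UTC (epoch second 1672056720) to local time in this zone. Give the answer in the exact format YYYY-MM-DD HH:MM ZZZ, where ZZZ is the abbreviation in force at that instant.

Query: 2022-12-26 12:12 UTC
Rule 3/4 (PDN, +09:30): 2022-08-28 07:28 UTC ≤ query < 2023-01-02 00:50 UTC
12·60 + 12 + 570 = 1302 min
1302 = 0·1440 + 1302; 1302 = 21·60 + 42 → 21:42, same day
→ 2022-12-26 21:42 PDN

2022-12-26 21:42 PDN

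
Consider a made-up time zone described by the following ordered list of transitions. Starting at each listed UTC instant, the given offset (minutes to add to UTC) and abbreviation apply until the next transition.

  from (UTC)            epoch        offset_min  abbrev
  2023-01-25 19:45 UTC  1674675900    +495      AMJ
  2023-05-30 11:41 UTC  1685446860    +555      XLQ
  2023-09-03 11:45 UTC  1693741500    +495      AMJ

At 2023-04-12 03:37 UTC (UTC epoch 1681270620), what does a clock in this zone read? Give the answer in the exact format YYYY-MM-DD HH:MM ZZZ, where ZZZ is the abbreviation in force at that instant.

Query: 2023-04-12 03:37 UTC
Rule 1/3 (AMJ, +08:15): 2023-01-25 19:45 UTC ≤ query < 2023-05-30 11:41 UTC
3·60 + 37 + 495 = 712 min
712 = 0·1440 + 712; 712 = 11·60 + 52 → 11:52, same day
→ 2023-04-12 11:52 AMJ

2023-04-12 11:52 AMJ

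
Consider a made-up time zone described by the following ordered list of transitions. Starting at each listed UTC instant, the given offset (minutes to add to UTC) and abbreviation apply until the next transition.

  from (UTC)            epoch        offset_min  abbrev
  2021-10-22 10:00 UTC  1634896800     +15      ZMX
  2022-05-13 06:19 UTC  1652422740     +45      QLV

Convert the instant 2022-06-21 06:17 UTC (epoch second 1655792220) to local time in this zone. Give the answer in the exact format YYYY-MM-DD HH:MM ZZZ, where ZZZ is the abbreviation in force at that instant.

2022-06-21 07:02 QLV

Query: 2022-06-21 06:17 UTC
Rule 2/2 (QLV, +00:45): 2022-05-13 06:19 UTC ≤ query < +∞
6·60 + 17 + 45 = 422 min
422 = 0·1440 + 422; 422 = 7·60 + 2 → 07:02, same day
→ 2022-06-21 07:02 QLV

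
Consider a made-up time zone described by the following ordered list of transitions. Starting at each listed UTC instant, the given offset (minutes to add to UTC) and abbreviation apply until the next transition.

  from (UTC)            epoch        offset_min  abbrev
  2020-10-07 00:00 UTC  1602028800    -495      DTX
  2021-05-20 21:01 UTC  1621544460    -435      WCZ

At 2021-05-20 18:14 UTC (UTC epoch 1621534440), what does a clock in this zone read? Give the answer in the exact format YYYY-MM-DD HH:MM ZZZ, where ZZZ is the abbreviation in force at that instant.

2021-05-20 09:59 DTX

Query: 2021-05-20 18:14 UTC
Rule 1/2 (DTX, -08:15): 2020-10-07 00:00 UTC ≤ query < 2021-05-20 21:01 UTC
18·60 + 14 - 495 = 599 min
599 = 0·1440 + 599; 599 = 9·60 + 59 → 09:59, same day
→ 2021-05-20 09:59 DTX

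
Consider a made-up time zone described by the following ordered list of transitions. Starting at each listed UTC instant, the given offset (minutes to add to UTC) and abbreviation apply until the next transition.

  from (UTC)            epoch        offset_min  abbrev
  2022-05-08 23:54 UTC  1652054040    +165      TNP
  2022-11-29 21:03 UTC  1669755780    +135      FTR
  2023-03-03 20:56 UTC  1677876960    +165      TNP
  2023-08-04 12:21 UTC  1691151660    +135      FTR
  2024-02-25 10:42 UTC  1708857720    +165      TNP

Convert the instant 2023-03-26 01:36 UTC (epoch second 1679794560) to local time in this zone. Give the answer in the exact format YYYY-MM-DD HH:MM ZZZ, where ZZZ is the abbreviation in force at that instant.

Query: 2023-03-26 01:36 UTC
Rule 3/5 (TNP, +02:45): 2023-03-03 20:56 UTC ≤ query < 2023-08-04 12:21 UTC
1·60 + 36 + 165 = 261 min
261 = 0·1440 + 261; 261 = 4·60 + 21 → 04:21, same day
→ 2023-03-26 04:21 TNP

2023-03-26 04:21 TNP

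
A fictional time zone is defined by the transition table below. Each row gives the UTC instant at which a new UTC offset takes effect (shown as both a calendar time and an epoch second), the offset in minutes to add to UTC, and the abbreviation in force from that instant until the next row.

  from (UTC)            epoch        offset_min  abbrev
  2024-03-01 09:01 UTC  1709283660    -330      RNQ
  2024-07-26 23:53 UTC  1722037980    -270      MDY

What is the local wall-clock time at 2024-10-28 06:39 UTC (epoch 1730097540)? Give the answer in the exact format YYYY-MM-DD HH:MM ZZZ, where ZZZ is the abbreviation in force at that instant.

Query: 2024-10-28 06:39 UTC
Rule 2/2 (MDY, -04:30): 2024-07-26 23:53 UTC ≤ query < +∞
6·60 + 39 - 270 = 129 min
129 = 0·1440 + 129; 129 = 2·60 + 9 → 02:09, same day
→ 2024-10-28 02:09 MDY

2024-10-28 02:09 MDY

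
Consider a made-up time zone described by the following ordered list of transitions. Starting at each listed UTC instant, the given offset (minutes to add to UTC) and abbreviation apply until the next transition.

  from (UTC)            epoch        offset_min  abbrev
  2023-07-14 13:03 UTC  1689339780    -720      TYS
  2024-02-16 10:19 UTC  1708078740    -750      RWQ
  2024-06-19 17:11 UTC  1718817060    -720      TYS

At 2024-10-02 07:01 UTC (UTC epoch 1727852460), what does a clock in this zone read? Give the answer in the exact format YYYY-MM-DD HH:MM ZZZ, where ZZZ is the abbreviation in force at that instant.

2024-10-01 19:01 TYS

Query: 2024-10-02 07:01 UTC
Rule 3/3 (TYS, -12:00): 2024-06-19 17:11 UTC ≤ query < +∞
7·60 + 1 - 720 = -299 min
-299 = -1·1440 + 1141; 1141 = 19·60 + 1 → 19:01, 2024-10-02 - 1 day = 2024-10-01
→ 2024-10-01 19:01 TYS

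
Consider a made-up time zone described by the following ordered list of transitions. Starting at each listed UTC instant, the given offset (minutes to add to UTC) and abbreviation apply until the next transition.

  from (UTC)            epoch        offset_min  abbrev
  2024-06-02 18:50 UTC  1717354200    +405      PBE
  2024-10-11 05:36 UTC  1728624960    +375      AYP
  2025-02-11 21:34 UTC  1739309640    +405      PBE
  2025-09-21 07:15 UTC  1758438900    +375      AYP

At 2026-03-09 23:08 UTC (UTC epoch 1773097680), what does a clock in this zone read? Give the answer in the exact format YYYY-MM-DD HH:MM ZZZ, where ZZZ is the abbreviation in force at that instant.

2026-03-10 05:23 AYP

Query: 2026-03-09 23:08 UTC
Rule 4/4 (AYP, +06:15): 2025-09-21 07:15 UTC ≤ query < +∞
23·60 + 8 + 375 = 1763 min
1763 = 1·1440 + 323; 323 = 5·60 + 23 → 05:23, 2026-03-09 + 1 day = 2026-03-10
→ 2026-03-10 05:23 AYP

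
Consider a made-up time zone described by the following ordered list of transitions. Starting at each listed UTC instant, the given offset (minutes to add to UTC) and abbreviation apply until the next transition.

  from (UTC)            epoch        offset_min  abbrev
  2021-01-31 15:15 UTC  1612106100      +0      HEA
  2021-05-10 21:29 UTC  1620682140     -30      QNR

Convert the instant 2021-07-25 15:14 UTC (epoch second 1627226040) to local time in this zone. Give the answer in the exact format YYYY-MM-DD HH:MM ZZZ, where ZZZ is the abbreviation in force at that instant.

2021-07-25 14:44 QNR

Query: 2021-07-25 15:14 UTC
Rule 2/2 (QNR, -00:30): 2021-05-10 21:29 UTC ≤ query < +∞
15·60 + 14 - 30 = 884 min
884 = 0·1440 + 884; 884 = 14·60 + 44 → 14:44, same day
→ 2021-07-25 14:44 QNR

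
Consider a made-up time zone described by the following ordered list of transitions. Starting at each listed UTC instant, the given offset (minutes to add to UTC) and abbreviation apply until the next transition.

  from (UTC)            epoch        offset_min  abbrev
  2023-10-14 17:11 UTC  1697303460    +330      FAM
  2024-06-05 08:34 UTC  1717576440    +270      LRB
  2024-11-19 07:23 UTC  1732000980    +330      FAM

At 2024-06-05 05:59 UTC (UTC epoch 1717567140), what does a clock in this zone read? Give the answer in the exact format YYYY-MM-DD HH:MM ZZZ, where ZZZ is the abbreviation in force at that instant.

Query: 2024-06-05 05:59 UTC
Rule 1/3 (FAM, +05:30): 2023-10-14 17:11 UTC ≤ query < 2024-06-05 08:34 UTC
5·60 + 59 + 330 = 689 min
689 = 0·1440 + 689; 689 = 11·60 + 29 → 11:29, same day
→ 2024-06-05 11:29 FAM

2024-06-05 11:29 FAM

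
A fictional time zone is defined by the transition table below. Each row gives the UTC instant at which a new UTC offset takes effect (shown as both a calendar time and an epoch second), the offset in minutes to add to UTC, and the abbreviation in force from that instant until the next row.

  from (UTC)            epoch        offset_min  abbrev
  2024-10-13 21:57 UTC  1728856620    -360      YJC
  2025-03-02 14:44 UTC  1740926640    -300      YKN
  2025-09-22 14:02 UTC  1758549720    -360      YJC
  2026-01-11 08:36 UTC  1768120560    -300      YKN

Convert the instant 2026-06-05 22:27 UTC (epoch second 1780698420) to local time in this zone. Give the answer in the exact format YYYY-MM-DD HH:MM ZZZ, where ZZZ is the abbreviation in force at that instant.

Query: 2026-06-05 22:27 UTC
Rule 4/4 (YKN, -05:00): 2026-01-11 08:36 UTC ≤ query < +∞
22·60 + 27 - 300 = 1047 min
1047 = 0·1440 + 1047; 1047 = 17·60 + 27 → 17:27, same day
→ 2026-06-05 17:27 YKN

2026-06-05 17:27 YKN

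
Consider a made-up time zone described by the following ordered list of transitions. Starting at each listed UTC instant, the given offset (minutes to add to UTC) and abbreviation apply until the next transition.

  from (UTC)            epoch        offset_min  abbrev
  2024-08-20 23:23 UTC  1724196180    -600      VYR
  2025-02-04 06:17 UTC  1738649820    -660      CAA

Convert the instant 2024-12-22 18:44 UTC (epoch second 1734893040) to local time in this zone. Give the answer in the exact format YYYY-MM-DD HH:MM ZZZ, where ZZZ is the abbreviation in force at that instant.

2024-12-22 08:44 VYR

Query: 2024-12-22 18:44 UTC
Rule 1/2 (VYR, -10:00): 2024-08-20 23:23 UTC ≤ query < 2025-02-04 06:17 UTC
18·60 + 44 - 600 = 524 min
524 = 0·1440 + 524; 524 = 8·60 + 44 → 08:44, same day
→ 2024-12-22 08:44 VYR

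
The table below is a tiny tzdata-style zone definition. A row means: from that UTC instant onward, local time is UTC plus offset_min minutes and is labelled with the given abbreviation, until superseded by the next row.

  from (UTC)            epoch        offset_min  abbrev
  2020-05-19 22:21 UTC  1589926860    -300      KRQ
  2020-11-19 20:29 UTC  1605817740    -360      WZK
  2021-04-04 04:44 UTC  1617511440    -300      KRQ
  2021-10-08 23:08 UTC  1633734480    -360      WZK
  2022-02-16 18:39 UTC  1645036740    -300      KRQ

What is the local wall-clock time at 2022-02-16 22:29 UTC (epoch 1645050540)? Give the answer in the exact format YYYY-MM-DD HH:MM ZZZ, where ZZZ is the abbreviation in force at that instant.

2022-02-16 17:29 KRQ

Query: 2022-02-16 22:29 UTC
Rule 5/5 (KRQ, -05:00): 2022-02-16 18:39 UTC ≤ query < +∞
22·60 + 29 - 300 = 1049 min
1049 = 0·1440 + 1049; 1049 = 17·60 + 29 → 17:29, same day
→ 2022-02-16 17:29 KRQ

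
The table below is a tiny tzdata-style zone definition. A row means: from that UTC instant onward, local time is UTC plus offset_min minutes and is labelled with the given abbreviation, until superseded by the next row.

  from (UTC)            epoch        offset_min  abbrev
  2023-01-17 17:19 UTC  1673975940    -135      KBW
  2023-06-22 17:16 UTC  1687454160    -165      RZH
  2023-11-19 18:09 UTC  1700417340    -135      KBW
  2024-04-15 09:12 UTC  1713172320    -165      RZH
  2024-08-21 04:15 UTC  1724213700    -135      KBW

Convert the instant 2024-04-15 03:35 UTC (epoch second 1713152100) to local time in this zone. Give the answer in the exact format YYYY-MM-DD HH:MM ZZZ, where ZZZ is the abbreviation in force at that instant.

Query: 2024-04-15 03:35 UTC
Rule 3/5 (KBW, -02:15): 2023-11-19 18:09 UTC ≤ query < 2024-04-15 09:12 UTC
3·60 + 35 - 135 = 80 min
80 = 0·1440 + 80; 80 = 1·60 + 20 → 01:20, same day
→ 2024-04-15 01:20 KBW

2024-04-15 01:20 KBW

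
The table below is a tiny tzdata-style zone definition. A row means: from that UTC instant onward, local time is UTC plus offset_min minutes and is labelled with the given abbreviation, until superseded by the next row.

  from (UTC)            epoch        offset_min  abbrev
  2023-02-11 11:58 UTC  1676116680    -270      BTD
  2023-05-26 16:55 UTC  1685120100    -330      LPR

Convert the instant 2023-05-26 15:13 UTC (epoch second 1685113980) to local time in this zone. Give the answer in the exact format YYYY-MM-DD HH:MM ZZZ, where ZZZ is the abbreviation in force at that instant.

2023-05-26 10:43 BTD

Query: 2023-05-26 15:13 UTC
Rule 1/2 (BTD, -04:30): 2023-02-11 11:58 UTC ≤ query < 2023-05-26 16:55 UTC
15·60 + 13 - 270 = 643 min
643 = 0·1440 + 643; 643 = 10·60 + 43 → 10:43, same day
→ 2023-05-26 10:43 BTD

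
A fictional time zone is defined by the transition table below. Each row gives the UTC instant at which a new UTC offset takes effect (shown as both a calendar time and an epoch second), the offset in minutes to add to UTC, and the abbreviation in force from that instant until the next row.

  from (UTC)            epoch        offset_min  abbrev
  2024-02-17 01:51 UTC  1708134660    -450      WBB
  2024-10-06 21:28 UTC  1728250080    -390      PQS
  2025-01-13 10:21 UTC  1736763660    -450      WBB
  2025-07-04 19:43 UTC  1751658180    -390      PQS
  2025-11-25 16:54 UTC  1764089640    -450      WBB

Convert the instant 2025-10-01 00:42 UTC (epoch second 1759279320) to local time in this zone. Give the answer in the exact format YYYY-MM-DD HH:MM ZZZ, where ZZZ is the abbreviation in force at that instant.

2025-09-30 18:12 PQS

Query: 2025-10-01 00:42 UTC
Rule 4/5 (PQS, -06:30): 2025-07-04 19:43 UTC ≤ query < 2025-11-25 16:54 UTC
0·60 + 42 - 390 = -348 min
-348 = -1·1440 + 1092; 1092 = 18·60 + 12 → 18:12, 2025-10-01 - 1 day = 2025-09-30
→ 2025-09-30 18:12 PQS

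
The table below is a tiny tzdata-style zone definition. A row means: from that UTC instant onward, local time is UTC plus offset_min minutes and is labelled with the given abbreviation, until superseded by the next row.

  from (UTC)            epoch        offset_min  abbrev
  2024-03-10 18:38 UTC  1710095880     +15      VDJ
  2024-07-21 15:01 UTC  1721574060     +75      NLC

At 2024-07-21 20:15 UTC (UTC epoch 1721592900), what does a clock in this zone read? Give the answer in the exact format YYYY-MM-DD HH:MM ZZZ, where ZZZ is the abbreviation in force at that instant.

2024-07-21 21:30 NLC

Query: 2024-07-21 20:15 UTC
Rule 2/2 (NLC, +01:15): 2024-07-21 15:01 UTC ≤ query < +∞
20·60 + 15 + 75 = 1290 min
1290 = 0·1440 + 1290; 1290 = 21·60 + 30 → 21:30, same day
→ 2024-07-21 21:30 NLC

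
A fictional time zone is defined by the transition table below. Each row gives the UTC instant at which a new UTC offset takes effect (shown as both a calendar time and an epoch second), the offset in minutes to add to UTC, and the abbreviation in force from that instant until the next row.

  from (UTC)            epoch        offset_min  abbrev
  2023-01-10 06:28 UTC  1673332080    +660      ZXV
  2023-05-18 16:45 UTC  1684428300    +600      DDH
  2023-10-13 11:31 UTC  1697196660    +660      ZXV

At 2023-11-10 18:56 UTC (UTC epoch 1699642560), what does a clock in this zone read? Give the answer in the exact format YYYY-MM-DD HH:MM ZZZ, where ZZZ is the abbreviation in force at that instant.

Query: 2023-11-10 18:56 UTC
Rule 3/3 (ZXV, +11:00): 2023-10-13 11:31 UTC ≤ query < +∞
18·60 + 56 + 660 = 1796 min
1796 = 1·1440 + 356; 356 = 5·60 + 56 → 05:56, 2023-11-10 + 1 day = 2023-11-11
→ 2023-11-11 05:56 ZXV

2023-11-11 05:56 ZXV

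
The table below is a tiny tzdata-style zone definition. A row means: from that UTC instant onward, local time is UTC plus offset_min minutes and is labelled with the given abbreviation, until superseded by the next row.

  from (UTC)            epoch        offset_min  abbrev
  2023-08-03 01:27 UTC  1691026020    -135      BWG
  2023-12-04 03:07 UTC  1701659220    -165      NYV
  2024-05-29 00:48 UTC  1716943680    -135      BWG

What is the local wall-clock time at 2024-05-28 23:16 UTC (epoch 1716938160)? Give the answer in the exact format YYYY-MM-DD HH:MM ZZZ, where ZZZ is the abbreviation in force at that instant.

Query: 2024-05-28 23:16 UTC
Rule 2/3 (NYV, -02:45): 2023-12-04 03:07 UTC ≤ query < 2024-05-29 00:48 UTC
23·60 + 16 - 165 = 1231 min
1231 = 0·1440 + 1231; 1231 = 20·60 + 31 → 20:31, same day
→ 2024-05-28 20:31 NYV

2024-05-28 20:31 NYV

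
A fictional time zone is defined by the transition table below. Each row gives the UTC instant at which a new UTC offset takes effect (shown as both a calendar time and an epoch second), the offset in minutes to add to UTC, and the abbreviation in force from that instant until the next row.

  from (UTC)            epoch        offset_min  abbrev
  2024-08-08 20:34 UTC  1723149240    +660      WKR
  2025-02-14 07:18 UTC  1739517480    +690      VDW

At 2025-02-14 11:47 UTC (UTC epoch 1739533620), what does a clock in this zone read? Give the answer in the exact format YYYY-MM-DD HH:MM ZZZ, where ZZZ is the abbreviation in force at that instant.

Query: 2025-02-14 11:47 UTC
Rule 2/2 (VDW, +11:30): 2025-02-14 07:18 UTC ≤ query < +∞
11·60 + 47 + 690 = 1397 min
1397 = 0·1440 + 1397; 1397 = 23·60 + 17 → 23:17, same day
→ 2025-02-14 23:17 VDW

2025-02-14 23:17 VDW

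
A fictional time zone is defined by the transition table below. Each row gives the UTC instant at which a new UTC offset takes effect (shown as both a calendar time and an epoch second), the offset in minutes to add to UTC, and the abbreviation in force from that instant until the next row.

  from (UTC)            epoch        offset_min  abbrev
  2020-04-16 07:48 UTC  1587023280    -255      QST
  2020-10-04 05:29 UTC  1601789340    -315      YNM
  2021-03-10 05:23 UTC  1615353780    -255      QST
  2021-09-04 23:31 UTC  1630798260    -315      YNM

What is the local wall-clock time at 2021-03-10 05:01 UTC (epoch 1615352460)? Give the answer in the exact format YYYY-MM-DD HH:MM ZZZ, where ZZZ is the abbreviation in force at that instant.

2021-03-09 23:46 YNM

Query: 2021-03-10 05:01 UTC
Rule 2/4 (YNM, -05:15): 2020-10-04 05:29 UTC ≤ query < 2021-03-10 05:23 UTC
5·60 + 1 - 315 = -14 min
-14 = -1·1440 + 1426; 1426 = 23·60 + 46 → 23:46, 2021-03-10 - 1 day = 2021-03-09
→ 2021-03-09 23:46 YNM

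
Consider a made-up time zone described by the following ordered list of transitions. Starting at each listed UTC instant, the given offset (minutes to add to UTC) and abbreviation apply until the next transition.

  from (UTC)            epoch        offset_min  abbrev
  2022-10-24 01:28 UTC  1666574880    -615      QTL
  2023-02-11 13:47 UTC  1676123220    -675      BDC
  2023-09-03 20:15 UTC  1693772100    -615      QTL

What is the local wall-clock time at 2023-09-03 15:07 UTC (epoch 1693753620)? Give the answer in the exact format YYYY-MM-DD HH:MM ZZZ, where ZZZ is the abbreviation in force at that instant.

Query: 2023-09-03 15:07 UTC
Rule 2/3 (BDC, -11:15): 2023-02-11 13:47 UTC ≤ query < 2023-09-03 20:15 UTC
15·60 + 7 - 675 = 232 min
232 = 0·1440 + 232; 232 = 3·60 + 52 → 03:52, same day
→ 2023-09-03 03:52 BDC

2023-09-03 03:52 BDC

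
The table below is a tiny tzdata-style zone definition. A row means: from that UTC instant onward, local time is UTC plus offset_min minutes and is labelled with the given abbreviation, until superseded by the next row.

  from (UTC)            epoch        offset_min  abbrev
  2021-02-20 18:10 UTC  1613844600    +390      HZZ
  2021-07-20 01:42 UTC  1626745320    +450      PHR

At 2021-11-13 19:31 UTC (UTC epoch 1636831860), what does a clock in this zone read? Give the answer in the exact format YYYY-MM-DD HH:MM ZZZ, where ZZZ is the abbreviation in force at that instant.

2021-11-14 03:01 PHR

Query: 2021-11-13 19:31 UTC
Rule 2/2 (PHR, +07:30): 2021-07-20 01:42 UTC ≤ query < +∞
19·60 + 31 + 450 = 1621 min
1621 = 1·1440 + 181; 181 = 3·60 + 1 → 03:01, 2021-11-13 + 1 day = 2021-11-14
→ 2021-11-14 03:01 PHR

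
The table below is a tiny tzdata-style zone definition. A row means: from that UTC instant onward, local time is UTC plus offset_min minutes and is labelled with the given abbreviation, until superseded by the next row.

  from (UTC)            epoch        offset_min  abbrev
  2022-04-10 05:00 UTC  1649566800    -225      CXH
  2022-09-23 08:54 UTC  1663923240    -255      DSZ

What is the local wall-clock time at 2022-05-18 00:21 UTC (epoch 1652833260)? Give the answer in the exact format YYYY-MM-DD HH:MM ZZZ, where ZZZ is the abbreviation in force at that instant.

Query: 2022-05-18 00:21 UTC
Rule 1/2 (CXH, -03:45): 2022-04-10 05:00 UTC ≤ query < 2022-09-23 08:54 UTC
0·60 + 21 - 225 = -204 min
-204 = -1·1440 + 1236; 1236 = 20·60 + 36 → 20:36, 2022-05-18 - 1 day = 2022-05-17
→ 2022-05-17 20:36 CXH

2022-05-17 20:36 CXH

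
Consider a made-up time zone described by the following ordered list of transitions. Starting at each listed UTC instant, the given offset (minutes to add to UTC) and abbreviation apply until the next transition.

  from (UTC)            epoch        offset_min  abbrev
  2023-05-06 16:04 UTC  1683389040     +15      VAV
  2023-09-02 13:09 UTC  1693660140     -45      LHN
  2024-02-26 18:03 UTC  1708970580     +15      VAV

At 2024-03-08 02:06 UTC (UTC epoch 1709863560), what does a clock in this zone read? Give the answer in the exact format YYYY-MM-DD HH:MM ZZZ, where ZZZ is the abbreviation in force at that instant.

Query: 2024-03-08 02:06 UTC
Rule 3/3 (VAV, +00:15): 2024-02-26 18:03 UTC ≤ query < +∞
2·60 + 6 + 15 = 141 min
141 = 0·1440 + 141; 141 = 2·60 + 21 → 02:21, same day
→ 2024-03-08 02:21 VAV

2024-03-08 02:21 VAV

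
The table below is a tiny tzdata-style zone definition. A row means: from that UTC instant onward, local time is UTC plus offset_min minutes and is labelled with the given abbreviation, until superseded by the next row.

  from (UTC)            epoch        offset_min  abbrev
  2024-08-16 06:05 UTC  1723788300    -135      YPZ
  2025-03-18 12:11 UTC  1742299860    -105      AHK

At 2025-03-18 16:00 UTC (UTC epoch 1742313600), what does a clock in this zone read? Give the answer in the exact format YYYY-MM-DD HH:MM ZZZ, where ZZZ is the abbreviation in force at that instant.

2025-03-18 14:15 AHK

Query: 2025-03-18 16:00 UTC
Rule 2/2 (AHK, -01:45): 2025-03-18 12:11 UTC ≤ query < +∞
16·60 + 0 - 105 = 855 min
855 = 0·1440 + 855; 855 = 14·60 + 15 → 14:15, same day
→ 2025-03-18 14:15 AHK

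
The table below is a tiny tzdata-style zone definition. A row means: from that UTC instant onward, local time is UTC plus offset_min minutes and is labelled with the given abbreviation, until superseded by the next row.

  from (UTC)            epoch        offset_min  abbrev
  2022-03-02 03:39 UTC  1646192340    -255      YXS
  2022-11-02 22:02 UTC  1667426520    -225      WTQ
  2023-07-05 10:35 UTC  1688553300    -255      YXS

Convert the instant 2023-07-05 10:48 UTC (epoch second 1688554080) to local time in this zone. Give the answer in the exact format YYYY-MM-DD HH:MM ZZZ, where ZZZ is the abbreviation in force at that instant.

Query: 2023-07-05 10:48 UTC
Rule 3/3 (YXS, -04:15): 2023-07-05 10:35 UTC ≤ query < +∞
10·60 + 48 - 255 = 393 min
393 = 0·1440 + 393; 393 = 6·60 + 33 → 06:33, same day
→ 2023-07-05 06:33 YXS

2023-07-05 06:33 YXS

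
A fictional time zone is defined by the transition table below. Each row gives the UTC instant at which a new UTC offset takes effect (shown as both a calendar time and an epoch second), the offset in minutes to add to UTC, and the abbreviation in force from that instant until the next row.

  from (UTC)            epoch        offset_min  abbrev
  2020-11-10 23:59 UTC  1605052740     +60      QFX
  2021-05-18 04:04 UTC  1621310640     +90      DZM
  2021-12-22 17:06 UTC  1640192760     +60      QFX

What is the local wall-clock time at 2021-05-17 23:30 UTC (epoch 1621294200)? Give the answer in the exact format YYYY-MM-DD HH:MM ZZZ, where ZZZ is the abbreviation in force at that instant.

Query: 2021-05-17 23:30 UTC
Rule 1/3 (QFX, +01:00): 2020-11-10 23:59 UTC ≤ query < 2021-05-18 04:04 UTC
23·60 + 30 + 60 = 1470 min
1470 = 1·1440 + 30; 30 = 0·60 + 30 → 00:30, 2021-05-17 + 1 day = 2021-05-18
→ 2021-05-18 00:30 QFX

2021-05-18 00:30 QFX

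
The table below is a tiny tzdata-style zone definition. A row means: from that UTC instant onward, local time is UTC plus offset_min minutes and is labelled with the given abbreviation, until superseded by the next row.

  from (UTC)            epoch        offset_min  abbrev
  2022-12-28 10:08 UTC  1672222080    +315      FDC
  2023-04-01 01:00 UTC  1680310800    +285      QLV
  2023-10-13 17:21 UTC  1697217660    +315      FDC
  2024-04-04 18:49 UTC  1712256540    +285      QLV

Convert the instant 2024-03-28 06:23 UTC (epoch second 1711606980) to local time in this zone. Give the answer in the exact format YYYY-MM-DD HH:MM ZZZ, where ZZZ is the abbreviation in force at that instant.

2024-03-28 11:38 FDC

Query: 2024-03-28 06:23 UTC
Rule 3/4 (FDC, +05:15): 2023-10-13 17:21 UTC ≤ query < 2024-04-04 18:49 UTC
6·60 + 23 + 315 = 698 min
698 = 0·1440 + 698; 698 = 11·60 + 38 → 11:38, same day
→ 2024-03-28 11:38 FDC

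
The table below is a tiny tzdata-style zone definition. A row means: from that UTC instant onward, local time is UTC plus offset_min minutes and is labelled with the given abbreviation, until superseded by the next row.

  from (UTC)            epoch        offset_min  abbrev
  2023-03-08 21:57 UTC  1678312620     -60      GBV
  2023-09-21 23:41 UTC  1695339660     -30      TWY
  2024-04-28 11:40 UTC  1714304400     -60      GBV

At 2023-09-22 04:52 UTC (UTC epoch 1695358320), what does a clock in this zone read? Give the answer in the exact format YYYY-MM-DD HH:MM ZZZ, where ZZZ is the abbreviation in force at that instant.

2023-09-22 04:22 TWY

Query: 2023-09-22 04:52 UTC
Rule 2/3 (TWY, -00:30): 2023-09-21 23:41 UTC ≤ query < 2024-04-28 11:40 UTC
4·60 + 52 - 30 = 262 min
262 = 0·1440 + 262; 262 = 4·60 + 22 → 04:22, same day
→ 2023-09-22 04:22 TWY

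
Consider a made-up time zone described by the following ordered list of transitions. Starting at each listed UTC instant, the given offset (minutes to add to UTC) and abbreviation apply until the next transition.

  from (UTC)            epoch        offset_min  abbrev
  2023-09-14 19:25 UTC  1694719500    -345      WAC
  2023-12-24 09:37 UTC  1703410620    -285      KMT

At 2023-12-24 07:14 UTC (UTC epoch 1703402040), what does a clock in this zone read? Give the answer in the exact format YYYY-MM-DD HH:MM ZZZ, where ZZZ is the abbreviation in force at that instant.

2023-12-24 01:29 WAC

Query: 2023-12-24 07:14 UTC
Rule 1/2 (WAC, -05:45): 2023-09-14 19:25 UTC ≤ query < 2023-12-24 09:37 UTC
7·60 + 14 - 345 = 89 min
89 = 0·1440 + 89; 89 = 1·60 + 29 → 01:29, same day
→ 2023-12-24 01:29 WAC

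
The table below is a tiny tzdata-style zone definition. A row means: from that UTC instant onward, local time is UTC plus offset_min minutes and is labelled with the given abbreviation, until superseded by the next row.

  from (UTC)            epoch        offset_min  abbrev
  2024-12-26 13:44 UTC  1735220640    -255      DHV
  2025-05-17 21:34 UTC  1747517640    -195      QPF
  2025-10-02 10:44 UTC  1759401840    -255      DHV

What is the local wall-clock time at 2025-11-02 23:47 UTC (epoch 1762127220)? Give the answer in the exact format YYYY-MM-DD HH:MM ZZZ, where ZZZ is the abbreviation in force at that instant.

Query: 2025-11-02 23:47 UTC
Rule 3/3 (DHV, -04:15): 2025-10-02 10:44 UTC ≤ query < +∞
23·60 + 47 - 255 = 1172 min
1172 = 0·1440 + 1172; 1172 = 19·60 + 32 → 19:32, same day
→ 2025-11-02 19:32 DHV

2025-11-02 19:32 DHV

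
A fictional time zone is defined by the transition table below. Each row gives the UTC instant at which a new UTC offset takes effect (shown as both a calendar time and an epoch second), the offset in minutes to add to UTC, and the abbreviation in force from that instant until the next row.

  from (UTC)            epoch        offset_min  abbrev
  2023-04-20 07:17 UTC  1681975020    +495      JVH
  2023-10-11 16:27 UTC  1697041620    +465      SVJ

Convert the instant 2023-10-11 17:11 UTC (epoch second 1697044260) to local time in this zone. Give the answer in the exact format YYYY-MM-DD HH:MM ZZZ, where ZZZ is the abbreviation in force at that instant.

2023-10-12 00:56 SVJ

Query: 2023-10-11 17:11 UTC
Rule 2/2 (SVJ, +07:45): 2023-10-11 16:27 UTC ≤ query < +∞
17·60 + 11 + 465 = 1496 min
1496 = 1·1440 + 56; 56 = 0·60 + 56 → 00:56, 2023-10-11 + 1 day = 2023-10-12
→ 2023-10-12 00:56 SVJ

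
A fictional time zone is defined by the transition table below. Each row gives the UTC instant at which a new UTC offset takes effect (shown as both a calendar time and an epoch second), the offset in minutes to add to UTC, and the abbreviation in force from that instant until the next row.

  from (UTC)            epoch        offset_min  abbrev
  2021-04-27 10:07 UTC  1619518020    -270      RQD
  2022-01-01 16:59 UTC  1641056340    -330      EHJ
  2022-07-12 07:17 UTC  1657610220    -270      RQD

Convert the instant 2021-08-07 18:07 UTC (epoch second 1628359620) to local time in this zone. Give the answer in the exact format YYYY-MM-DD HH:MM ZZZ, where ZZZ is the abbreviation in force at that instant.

2021-08-07 13:37 RQD

Query: 2021-08-07 18:07 UTC
Rule 1/3 (RQD, -04:30): 2021-04-27 10:07 UTC ≤ query < 2022-01-01 16:59 UTC
18·60 + 7 - 270 = 817 min
817 = 0·1440 + 817; 817 = 13·60 + 37 → 13:37, same day
→ 2021-08-07 13:37 RQD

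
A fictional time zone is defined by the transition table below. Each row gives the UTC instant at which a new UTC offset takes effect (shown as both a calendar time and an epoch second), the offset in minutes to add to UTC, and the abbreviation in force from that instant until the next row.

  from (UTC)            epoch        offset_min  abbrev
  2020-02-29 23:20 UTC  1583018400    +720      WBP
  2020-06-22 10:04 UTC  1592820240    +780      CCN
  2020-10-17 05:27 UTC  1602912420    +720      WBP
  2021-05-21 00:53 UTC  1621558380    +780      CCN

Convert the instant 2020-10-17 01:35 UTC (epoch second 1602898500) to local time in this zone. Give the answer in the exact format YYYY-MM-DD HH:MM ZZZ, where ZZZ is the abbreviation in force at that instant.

2020-10-17 14:35 CCN

Query: 2020-10-17 01:35 UTC
Rule 2/4 (CCN, +13:00): 2020-06-22 10:04 UTC ≤ query < 2020-10-17 05:27 UTC
1·60 + 35 + 780 = 875 min
875 = 0·1440 + 875; 875 = 14·60 + 35 → 14:35, same day
→ 2020-10-17 14:35 CCN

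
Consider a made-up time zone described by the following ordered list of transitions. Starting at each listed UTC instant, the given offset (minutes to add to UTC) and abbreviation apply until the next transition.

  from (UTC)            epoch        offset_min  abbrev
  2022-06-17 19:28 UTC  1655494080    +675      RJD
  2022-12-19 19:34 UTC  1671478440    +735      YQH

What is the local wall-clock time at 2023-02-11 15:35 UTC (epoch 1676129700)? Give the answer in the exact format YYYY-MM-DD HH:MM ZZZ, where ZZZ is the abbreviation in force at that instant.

Query: 2023-02-11 15:35 UTC
Rule 2/2 (YQH, +12:15): 2022-12-19 19:34 UTC ≤ query < +∞
15·60 + 35 + 735 = 1670 min
1670 = 1·1440 + 230; 230 = 3·60 + 50 → 03:50, 2023-02-11 + 1 day = 2023-02-12
→ 2023-02-12 03:50 YQH

2023-02-12 03:50 YQH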